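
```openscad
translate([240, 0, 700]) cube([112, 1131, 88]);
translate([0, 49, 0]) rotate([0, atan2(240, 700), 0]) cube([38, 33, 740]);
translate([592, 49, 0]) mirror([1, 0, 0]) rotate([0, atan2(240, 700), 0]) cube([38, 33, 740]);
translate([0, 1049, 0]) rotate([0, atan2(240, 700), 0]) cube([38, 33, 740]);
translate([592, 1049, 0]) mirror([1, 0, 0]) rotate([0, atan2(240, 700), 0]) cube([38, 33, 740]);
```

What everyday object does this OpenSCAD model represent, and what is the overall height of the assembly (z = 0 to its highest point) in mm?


A sawhorse. The overall height is 788 mm.

A beam across two mirrored pairs of raked legs — a sawhorse. The beam's underside is at z = 700 (matching the legs' vertical rise in atan2(240, 700)) and the beam is 88 mm tall, so its top is at 700 + 88 = 788 mm. The raked legs top out at the beam's underside, so that is the highest point.


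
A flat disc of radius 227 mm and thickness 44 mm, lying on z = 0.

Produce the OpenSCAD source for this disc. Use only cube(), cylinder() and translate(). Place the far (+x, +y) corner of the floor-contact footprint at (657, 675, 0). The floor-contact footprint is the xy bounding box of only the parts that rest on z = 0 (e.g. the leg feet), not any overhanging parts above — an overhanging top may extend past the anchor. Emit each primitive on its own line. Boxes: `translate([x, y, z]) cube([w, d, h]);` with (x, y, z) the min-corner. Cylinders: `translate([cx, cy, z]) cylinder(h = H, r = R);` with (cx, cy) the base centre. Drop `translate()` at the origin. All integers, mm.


translate([430, 448, 0]) cylinder(h = 44, r = 227);


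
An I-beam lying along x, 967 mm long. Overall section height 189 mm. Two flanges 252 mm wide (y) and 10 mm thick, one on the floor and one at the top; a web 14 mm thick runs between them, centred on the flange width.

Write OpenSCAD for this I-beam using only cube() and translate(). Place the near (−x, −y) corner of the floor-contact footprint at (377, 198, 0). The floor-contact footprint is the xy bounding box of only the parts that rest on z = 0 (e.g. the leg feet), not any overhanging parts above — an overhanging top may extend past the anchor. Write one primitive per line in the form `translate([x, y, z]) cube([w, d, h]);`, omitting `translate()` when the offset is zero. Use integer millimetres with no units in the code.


translate([377, 198, 0]) cube([967, 252, 10]);
translate([377, 317, 10]) cube([967, 14, 169]);
translate([377, 198, 179]) cube([967, 252, 10]);


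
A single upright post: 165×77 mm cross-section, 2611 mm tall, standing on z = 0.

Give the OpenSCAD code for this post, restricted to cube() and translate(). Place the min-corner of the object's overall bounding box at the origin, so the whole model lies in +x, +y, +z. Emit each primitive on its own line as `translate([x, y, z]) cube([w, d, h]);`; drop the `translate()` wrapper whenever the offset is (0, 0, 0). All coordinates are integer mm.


cube([165, 77, 2611]);


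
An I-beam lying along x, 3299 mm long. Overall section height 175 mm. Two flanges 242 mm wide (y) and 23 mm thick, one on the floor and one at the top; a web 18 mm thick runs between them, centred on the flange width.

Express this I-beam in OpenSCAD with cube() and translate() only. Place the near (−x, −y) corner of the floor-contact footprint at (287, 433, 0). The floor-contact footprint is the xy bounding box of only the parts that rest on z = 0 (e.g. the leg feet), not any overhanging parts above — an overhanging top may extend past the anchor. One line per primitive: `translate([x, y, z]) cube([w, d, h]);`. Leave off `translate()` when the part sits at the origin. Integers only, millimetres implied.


translate([287, 433, 0]) cube([3299, 242, 23]);
translate([287, 545, 23]) cube([3299, 18, 129]);
translate([287, 433, 152]) cube([3299, 242, 23]);


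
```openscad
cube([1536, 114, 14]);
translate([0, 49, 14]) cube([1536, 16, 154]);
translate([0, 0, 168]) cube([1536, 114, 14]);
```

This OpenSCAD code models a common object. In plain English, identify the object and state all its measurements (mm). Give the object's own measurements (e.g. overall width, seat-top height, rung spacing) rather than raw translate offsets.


An I-beam lying along x, 1536 mm long. Overall section height 182 mm. Two flanges 114 mm wide (y) and 14 mm thick, one on the floor and one at the top; a web 16 mm thick runs between them, centred on the flange width.


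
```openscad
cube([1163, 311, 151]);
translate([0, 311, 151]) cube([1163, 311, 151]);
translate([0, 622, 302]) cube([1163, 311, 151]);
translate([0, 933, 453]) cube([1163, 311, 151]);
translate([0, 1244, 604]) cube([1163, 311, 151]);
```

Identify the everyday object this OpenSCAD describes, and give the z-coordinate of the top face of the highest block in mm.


A staircase. The total rise is 755 mm.

5 identical blocks, each offset up and back from the previous — a staircase. Each step is 151 mm tall and there are 5 of them, so the total rise is 5 × 151 = 755 mm.


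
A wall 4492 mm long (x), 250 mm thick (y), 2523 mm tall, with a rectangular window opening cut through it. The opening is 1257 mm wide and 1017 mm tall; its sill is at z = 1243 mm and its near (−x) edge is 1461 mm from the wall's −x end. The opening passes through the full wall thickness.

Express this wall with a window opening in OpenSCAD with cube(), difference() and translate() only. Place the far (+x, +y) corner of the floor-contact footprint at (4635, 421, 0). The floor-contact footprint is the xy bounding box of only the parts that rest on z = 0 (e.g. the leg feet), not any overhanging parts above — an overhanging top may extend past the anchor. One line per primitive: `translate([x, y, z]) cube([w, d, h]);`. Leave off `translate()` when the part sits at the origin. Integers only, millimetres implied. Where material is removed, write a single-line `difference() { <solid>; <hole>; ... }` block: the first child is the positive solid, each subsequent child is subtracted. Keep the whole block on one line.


difference() { translate([143, 171, 0]) cube([4492, 250, 2523]); translate([1604, 171, 1243]) cube([1257, 250, 1017]); }


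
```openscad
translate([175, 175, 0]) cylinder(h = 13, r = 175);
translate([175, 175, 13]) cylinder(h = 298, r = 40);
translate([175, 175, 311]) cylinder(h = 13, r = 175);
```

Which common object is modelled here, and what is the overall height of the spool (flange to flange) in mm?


A spool. The overall height is 324 mm.

Three coaxial cylinders, large–small–large — a spool. Two 13 mm flanges and a 298 mm core give 13 + 298 + 13 = 324 mm.


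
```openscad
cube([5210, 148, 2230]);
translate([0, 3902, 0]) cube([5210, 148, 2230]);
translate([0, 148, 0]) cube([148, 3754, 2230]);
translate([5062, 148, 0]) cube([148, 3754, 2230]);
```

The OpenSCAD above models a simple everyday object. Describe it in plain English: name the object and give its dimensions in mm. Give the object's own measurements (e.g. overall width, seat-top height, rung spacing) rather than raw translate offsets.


The wall frame of a small rectangular building: four walls, each 2230 mm tall and 148 mm thick, enclosing a footprint 5210 mm (x) by 4050 mm (y) outside-to-outside, with no floor or roof. The front and back walls (the −y and +y sides) span the full width; the two side walls fit between them.


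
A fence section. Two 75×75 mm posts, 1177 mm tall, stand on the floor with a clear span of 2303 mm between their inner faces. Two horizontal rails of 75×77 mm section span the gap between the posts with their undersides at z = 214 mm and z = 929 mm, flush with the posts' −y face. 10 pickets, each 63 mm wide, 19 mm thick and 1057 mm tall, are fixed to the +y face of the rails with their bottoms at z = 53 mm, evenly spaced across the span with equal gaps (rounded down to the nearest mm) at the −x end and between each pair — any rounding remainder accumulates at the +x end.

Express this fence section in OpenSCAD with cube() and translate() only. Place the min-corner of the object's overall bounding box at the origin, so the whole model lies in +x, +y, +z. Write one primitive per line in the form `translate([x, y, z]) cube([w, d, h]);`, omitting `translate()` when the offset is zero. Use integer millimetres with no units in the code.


cube([75, 75, 1177]);
translate([2378, 0, 0]) cube([75, 75, 1177]);
translate([75, 0, 214]) cube([2303, 75, 77]);
translate([75, 0, 929]) cube([2303, 75, 77]);
translate([227, 75, 53]) cube([63, 19, 1057]);
translate([442, 75, 53]) cube([63, 19, 1057]);
translate([657, 75, 53]) cube([63, 19, 1057]);
translate([872, 75, 53]) cube([63, 19, 1057]);
translate([1087, 75, 53]) cube([63, 19, 1057]);
translate([1302, 75, 53]) cube([63, 19, 1057]);
translate([1517, 75, 53]) cube([63, 19, 1057]);
translate([1732, 75, 53]) cube([63, 19, 1057]);
translate([1947, 75, 53]) cube([63, 19, 1057]);
translate([2162, 75, 53]) cube([63, 19, 1057]);


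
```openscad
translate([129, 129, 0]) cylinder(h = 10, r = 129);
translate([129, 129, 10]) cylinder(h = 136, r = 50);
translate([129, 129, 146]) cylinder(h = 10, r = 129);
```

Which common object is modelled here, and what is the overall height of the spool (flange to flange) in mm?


A spool. The overall height is 156 mm.

Three coaxial cylinders, large–small–large — a spool. Two 10 mm flanges and a 136 mm core give 10 + 136 + 10 = 156 mm.


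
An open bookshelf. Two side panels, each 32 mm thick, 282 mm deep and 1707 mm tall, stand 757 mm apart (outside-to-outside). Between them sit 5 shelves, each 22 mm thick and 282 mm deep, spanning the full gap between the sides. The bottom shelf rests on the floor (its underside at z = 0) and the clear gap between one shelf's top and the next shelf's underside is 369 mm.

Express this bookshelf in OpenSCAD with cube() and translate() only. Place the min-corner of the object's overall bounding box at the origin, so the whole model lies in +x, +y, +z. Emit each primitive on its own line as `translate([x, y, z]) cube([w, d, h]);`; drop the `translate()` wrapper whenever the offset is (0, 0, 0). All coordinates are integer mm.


cube([32, 282, 1707]);
translate([725, 0, 0]) cube([32, 282, 1707]);
translate([32, 0, 0]) cube([693, 282, 22]);
translate([32, 0, 391]) cube([693, 282, 22]);
translate([32, 0, 782]) cube([693, 282, 22]);
translate([32, 0, 1173]) cube([693, 282, 22]);
translate([32, 0, 1564]) cube([693, 282, 22]);


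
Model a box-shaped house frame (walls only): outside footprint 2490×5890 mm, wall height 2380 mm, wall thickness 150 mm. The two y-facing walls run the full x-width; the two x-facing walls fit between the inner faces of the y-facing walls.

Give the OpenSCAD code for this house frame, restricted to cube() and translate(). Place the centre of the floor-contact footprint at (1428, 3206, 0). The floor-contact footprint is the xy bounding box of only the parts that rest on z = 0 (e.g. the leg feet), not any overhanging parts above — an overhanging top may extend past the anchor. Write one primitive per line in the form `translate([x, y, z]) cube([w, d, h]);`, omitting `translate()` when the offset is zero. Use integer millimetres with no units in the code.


translate([183, 261, 0]) cube([2490, 150, 2380]);
translate([183, 6001, 0]) cube([2490, 150, 2380]);
translate([183, 411, 0]) cube([150, 5590, 2380]);
translate([2523, 411, 0]) cube([150, 5590, 2380]);


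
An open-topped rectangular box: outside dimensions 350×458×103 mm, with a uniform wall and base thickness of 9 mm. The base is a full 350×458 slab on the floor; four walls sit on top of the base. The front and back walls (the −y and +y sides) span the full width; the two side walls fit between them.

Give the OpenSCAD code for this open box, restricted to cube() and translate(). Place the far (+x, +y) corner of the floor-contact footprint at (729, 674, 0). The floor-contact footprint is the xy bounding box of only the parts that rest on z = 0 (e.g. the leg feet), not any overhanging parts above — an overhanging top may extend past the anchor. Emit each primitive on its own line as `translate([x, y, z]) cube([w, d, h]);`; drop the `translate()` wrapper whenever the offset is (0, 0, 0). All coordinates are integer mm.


translate([379, 216, 0]) cube([350, 458, 9]);
translate([379, 216, 9]) cube([350, 9, 94]);
translate([379, 665, 9]) cube([350, 9, 94]);
translate([379, 225, 9]) cube([9, 440, 94]);
translate([720, 225, 9]) cube([9, 440, 94]);


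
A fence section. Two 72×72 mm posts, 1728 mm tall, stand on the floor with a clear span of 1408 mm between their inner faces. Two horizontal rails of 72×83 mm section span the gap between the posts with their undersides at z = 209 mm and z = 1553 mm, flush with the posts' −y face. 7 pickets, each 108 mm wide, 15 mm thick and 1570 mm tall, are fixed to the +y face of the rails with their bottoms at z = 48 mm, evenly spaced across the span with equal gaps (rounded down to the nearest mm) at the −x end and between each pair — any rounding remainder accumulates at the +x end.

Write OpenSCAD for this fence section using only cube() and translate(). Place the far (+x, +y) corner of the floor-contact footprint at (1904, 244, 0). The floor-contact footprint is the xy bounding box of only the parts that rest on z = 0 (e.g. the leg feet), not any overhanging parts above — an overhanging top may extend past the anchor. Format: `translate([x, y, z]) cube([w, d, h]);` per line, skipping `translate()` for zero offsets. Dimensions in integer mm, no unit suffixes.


translate([352, 172, 0]) cube([72, 72, 1728]);
translate([1832, 172, 0]) cube([72, 72, 1728]);
translate([424, 172, 209]) cube([1408, 72, 83]);
translate([424, 172, 1553]) cube([1408, 72, 83]);
translate([505, 244, 48]) cube([108, 15, 1570]);
translate([694, 244, 48]) cube([108, 15, 1570]);
translate([883, 244, 48]) cube([108, 15, 1570]);
translate([1072, 244, 48]) cube([108, 15, 1570]);
translate([1261, 244, 48]) cube([108, 15, 1570]);
translate([1450, 244, 48]) cube([108, 15, 1570]);
translate([1639, 244, 48]) cube([108, 15, 1570]);


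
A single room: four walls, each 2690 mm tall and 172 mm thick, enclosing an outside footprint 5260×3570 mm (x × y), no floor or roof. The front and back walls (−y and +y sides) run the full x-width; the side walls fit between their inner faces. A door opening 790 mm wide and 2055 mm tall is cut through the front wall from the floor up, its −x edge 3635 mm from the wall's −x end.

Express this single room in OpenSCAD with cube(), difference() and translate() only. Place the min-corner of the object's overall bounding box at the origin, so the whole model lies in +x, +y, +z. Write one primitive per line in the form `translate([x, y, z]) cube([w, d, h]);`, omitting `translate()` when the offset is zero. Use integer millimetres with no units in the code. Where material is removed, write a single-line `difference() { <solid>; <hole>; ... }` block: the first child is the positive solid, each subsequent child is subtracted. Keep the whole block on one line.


difference() { cube([5260, 172, 2690]); translate([3635, 0, 0]) cube([790, 172, 2055]); }
translate([0, 3398, 0]) cube([5260, 172, 2690]);
translate([0, 172, 0]) cube([172, 3226, 2690]);
translate([5088, 172, 0]) cube([172, 3226, 2690]);


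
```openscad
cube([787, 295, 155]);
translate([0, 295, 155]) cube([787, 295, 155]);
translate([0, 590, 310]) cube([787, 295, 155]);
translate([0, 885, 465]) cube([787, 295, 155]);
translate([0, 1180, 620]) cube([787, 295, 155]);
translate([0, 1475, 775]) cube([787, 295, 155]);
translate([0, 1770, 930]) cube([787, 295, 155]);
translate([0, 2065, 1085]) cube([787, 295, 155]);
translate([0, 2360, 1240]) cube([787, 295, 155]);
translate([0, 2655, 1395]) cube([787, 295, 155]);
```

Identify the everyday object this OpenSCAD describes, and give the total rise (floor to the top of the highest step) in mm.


A staircase. The total rise is 1550 mm.

10 identical blocks, each offset up and back from the previous — a staircase. Each step is 155 mm tall and there are 10 of them, so the total rise is 10 × 155 = 1550 mm.


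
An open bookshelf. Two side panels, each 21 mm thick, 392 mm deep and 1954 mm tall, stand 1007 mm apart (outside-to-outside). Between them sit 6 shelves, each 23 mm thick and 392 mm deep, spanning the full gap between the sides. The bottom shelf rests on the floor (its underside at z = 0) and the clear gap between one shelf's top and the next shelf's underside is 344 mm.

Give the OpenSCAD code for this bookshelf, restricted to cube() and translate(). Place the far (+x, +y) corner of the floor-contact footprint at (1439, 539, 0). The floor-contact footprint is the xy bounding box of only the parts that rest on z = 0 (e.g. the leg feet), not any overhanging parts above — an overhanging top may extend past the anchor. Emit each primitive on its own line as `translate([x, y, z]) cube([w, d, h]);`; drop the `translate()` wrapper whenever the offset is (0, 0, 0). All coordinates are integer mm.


translate([432, 147, 0]) cube([21, 392, 1954]);
translate([1418, 147, 0]) cube([21, 392, 1954]);
translate([453, 147, 0]) cube([965, 392, 23]);
translate([453, 147, 367]) cube([965, 392, 23]);
translate([453, 147, 734]) cube([965, 392, 23]);
translate([453, 147, 1101]) cube([965, 392, 23]);
translate([453, 147, 1468]) cube([965, 392, 23]);
translate([453, 147, 1835]) cube([965, 392, 23]);


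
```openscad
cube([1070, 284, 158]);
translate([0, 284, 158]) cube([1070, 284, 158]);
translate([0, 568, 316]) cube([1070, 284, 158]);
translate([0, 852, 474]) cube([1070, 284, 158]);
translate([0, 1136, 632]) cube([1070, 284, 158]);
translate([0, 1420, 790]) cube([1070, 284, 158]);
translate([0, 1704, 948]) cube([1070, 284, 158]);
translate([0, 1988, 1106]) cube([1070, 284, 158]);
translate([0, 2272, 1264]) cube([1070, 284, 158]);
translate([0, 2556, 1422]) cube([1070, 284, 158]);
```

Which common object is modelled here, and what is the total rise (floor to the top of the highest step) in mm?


A staircase. The total rise is 1580 mm.

10 identical blocks, each offset up and back from the previous — a staircase. Each step is 158 mm tall and there are 10 of them, so the total rise is 10 × 158 = 1580 mm.


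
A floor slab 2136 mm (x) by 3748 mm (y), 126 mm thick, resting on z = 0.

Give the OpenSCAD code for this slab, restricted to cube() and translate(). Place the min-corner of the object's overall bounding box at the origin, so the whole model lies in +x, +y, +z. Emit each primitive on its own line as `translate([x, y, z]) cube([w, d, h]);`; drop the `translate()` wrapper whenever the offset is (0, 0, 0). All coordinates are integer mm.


cube([2136, 3748, 126]);


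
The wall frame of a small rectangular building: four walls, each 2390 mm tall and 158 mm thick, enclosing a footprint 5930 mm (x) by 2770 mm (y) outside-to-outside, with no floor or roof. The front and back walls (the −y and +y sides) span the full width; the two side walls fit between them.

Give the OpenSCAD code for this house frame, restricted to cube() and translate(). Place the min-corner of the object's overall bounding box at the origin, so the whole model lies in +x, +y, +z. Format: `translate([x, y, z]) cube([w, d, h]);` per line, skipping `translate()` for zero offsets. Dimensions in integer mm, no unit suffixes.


cube([5930, 158, 2390]);
translate([0, 2612, 0]) cube([5930, 158, 2390]);
translate([0, 158, 0]) cube([158, 2454, 2390]);
translate([5772, 158, 0]) cube([158, 2454, 2390]);


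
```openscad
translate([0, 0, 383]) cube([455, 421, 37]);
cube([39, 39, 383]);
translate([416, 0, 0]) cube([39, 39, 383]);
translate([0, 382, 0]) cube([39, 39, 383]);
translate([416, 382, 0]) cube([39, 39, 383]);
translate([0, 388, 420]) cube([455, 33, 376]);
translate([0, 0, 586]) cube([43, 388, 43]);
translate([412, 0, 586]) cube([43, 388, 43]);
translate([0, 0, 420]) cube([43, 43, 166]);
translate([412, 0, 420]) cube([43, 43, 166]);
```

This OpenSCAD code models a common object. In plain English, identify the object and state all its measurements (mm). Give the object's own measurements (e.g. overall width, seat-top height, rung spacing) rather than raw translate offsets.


A chair. The seat is a 455×421×37 mm slab with its top at z = 420 mm, on four 39×39 mm corner legs (flush with the seat edges, standing on z = 0). A flat backrest 33 mm thick, 376 mm tall, spans the full seat width and rises from the seat top along its +y edge, rear face flush with the rear of the seat. Two armrests of 43×43 mm section run along each side from the seat's front edge to the front of the backrest, top faces 209 mm above the seat top and outer faces flush with the seat's x-edges; a 43×43 mm post under the front of each armrest stands on the seat at the front corner.


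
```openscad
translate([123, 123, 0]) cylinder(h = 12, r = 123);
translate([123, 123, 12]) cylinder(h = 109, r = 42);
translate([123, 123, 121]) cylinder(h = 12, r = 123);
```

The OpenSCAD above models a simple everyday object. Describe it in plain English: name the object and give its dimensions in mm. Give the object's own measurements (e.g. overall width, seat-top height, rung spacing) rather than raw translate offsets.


A spool: two coaxial disc flanges of radius 123 mm and thickness 12 mm, joined by a core cylinder of radius 42 mm and height 109 mm. The lower flange rests on z = 0 and the three cylinders share a vertical axis.


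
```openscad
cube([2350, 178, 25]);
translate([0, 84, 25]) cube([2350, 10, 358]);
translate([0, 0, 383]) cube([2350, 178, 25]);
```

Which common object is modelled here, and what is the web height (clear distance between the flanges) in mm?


An I-beam. The web height is 358 mm.

Two wide flanges with a thin centred web — an I-beam. Overall 408 mm minus two 25 mm flanges gives a web of 408 − 2·25 = 358 mm.


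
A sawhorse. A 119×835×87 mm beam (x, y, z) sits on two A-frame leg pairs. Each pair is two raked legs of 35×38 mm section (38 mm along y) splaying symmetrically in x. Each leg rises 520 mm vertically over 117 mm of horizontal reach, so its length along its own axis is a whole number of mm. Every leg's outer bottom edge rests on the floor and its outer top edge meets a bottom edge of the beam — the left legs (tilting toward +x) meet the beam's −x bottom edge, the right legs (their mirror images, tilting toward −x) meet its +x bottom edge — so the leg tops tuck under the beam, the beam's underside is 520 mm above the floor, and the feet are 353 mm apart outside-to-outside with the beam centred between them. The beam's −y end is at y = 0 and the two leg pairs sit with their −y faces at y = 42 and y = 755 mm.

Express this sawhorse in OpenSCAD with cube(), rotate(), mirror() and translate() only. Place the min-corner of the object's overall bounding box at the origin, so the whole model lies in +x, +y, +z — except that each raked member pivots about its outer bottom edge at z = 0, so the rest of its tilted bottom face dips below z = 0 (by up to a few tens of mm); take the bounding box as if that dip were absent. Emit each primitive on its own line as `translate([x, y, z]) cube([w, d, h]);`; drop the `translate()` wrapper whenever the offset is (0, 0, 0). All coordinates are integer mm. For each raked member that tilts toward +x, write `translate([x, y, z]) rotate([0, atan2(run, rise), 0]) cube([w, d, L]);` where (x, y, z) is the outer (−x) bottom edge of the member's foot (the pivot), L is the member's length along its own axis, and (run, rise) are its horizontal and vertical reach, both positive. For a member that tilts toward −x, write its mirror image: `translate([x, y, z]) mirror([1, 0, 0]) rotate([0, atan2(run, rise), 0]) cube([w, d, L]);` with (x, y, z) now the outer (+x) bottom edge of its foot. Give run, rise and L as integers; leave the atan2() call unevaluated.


translate([117, 0, 520]) cube([119, 835, 87]);
translate([0, 42, 0]) rotate([0, atan2(117, 520), 0]) cube([35, 38, 533]);
translate([353, 42, 0]) mirror([1, 0, 0]) rotate([0, atan2(117, 520), 0]) cube([35, 38, 533]);
translate([0, 755, 0]) rotate([0, atan2(117, 520), 0]) cube([35, 38, 533]);
translate([353, 755, 0]) mirror([1, 0, 0]) rotate([0, atan2(117, 520), 0]) cube([35, 38, 533]);


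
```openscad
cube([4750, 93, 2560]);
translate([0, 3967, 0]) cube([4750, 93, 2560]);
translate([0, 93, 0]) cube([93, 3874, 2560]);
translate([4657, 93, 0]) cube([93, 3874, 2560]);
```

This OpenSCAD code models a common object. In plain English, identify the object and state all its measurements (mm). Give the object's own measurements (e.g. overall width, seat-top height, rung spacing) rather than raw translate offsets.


The wall frame of a small rectangular building: four walls, each 2560 mm tall and 93 mm thick, enclosing a footprint 4750 mm (x) by 4060 mm (y) outside-to-outside, with no floor or roof. The front and back walls (the −y and +y sides) span the full width; the two side walls fit between them.


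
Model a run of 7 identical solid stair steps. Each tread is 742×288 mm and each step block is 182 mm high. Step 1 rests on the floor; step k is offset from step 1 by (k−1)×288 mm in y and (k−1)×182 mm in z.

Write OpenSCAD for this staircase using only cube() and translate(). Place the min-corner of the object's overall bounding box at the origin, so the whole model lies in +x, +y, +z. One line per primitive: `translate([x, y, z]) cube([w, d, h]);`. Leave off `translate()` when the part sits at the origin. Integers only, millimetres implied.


cube([742, 288, 182]);
translate([0, 288, 182]) cube([742, 288, 182]);
translate([0, 576, 364]) cube([742, 288, 182]);
translate([0, 864, 546]) cube([742, 288, 182]);
translate([0, 1152, 728]) cube([742, 288, 182]);
translate([0, 1440, 910]) cube([742, 288, 182]);
translate([0, 1728, 1092]) cube([742, 288, 182]);


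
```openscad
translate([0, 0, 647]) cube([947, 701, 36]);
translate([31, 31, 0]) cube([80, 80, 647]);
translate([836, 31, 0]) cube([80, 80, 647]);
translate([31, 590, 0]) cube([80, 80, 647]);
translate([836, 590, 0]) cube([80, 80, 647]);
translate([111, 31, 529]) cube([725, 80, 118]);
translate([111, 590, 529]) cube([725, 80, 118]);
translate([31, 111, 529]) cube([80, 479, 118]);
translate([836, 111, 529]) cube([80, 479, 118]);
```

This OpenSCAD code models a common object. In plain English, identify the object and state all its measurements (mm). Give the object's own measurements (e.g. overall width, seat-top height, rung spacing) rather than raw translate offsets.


A rectangular dining table. The top is 947×701×36 mm with its upper surface at z = 683 mm. It stands on four 80×80 mm square legs, each inset 31 mm from the nearest pair of top edges, running from the floor to the underside of the top. Four apron rails, 80 mm thick and 118 mm tall, run between adjacent legs with their top edges flush with the underside of the top and their outer faces flush with the legs' outer faces.


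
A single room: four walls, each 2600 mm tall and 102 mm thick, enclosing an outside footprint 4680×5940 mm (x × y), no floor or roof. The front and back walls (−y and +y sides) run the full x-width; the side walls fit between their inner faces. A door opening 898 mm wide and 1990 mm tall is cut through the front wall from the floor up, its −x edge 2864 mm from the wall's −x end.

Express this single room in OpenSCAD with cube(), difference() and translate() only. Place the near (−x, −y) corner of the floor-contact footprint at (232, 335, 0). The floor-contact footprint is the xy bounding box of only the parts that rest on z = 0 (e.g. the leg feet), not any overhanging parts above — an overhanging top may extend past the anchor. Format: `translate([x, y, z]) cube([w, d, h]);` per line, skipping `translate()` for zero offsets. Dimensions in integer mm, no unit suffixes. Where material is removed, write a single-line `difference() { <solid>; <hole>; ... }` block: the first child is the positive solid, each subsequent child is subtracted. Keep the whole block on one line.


difference() { translate([232, 335, 0]) cube([4680, 102, 2600]); translate([3096, 335, 0]) cube([898, 102, 1990]); }
translate([232, 6173, 0]) cube([4680, 102, 2600]);
translate([232, 437, 0]) cube([102, 5736, 2600]);
translate([4810, 437, 0]) cube([102, 5736, 2600]);


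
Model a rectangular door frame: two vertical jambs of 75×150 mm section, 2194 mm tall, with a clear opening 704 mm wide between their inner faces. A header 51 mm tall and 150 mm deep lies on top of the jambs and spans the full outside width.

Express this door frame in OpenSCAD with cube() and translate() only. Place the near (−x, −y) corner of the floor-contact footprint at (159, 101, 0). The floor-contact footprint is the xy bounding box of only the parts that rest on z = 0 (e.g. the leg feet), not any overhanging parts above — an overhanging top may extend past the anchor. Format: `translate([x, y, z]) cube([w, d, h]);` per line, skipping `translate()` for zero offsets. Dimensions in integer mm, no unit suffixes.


translate([159, 101, 0]) cube([75, 150, 2194]);
translate([938, 101, 0]) cube([75, 150, 2194]);
translate([159, 101, 2194]) cube([854, 150, 51]);


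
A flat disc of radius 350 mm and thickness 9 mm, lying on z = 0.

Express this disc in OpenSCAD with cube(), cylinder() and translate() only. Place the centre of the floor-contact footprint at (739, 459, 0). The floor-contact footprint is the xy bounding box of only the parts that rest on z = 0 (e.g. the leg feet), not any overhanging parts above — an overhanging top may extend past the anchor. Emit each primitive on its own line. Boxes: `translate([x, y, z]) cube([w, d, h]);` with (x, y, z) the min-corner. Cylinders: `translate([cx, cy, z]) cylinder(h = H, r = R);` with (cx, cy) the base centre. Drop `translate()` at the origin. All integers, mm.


translate([739, 459, 0]) cylinder(h = 9, r = 350);


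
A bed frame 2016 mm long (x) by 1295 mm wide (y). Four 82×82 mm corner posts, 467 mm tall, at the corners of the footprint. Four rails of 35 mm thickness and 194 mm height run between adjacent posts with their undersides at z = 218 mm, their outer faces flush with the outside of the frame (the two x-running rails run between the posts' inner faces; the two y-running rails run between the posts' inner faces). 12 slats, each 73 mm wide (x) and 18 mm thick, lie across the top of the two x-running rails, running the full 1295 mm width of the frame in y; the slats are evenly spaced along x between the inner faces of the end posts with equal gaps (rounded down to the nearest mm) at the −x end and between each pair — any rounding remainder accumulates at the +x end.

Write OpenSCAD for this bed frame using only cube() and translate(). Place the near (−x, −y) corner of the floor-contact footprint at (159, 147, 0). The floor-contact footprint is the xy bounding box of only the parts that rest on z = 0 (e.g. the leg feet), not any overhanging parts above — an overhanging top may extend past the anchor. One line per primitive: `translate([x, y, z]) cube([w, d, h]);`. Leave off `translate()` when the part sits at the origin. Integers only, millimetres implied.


translate([159, 147, 0]) cube([82, 82, 467]);
translate([159, 1360, 0]) cube([82, 82, 467]);
translate([2093, 147, 0]) cube([82, 82, 467]);
translate([2093, 1360, 0]) cube([82, 82, 467]);
translate([241, 147, 218]) cube([1852, 35, 194]);
translate([241, 1407, 218]) cube([1852, 35, 194]);
translate([159, 229, 218]) cube([35, 1131, 194]);
translate([2140, 229, 218]) cube([35, 1131, 194]);
translate([316, 147, 412]) cube([73, 1295, 18]);
translate([464, 147, 412]) cube([73, 1295, 18]);
translate([612, 147, 412]) cube([73, 1295, 18]);
translate([760, 147, 412]) cube([73, 1295, 18]);
translate([908, 147, 412]) cube([73, 1295, 18]);
translate([1056, 147, 412]) cube([73, 1295, 18]);
translate([1204, 147, 412]) cube([73, 1295, 18]);
translate([1352, 147, 412]) cube([73, 1295, 18]);
translate([1500, 147, 412]) cube([73, 1295, 18]);
translate([1648, 147, 412]) cube([73, 1295, 18]);
translate([1796, 147, 412]) cube([73, 1295, 18]);
translate([1944, 147, 412]) cube([73, 1295, 18]);


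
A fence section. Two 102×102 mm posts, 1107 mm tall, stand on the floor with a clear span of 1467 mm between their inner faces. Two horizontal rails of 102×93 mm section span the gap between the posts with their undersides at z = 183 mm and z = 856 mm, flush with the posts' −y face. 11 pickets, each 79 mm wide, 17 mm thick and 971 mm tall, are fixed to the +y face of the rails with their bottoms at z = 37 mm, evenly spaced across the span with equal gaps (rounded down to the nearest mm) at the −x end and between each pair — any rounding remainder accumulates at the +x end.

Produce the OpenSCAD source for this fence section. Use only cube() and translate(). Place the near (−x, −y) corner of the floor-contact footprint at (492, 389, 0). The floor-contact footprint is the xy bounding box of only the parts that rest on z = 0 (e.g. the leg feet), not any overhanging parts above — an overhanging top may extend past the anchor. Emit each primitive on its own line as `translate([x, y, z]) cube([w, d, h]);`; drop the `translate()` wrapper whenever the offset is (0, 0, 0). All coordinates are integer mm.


translate([492, 389, 0]) cube([102, 102, 1107]);
translate([2061, 389, 0]) cube([102, 102, 1107]);
translate([594, 389, 183]) cube([1467, 102, 93]);
translate([594, 389, 856]) cube([1467, 102, 93]);
translate([643, 491, 37]) cube([79, 17, 971]);
translate([771, 491, 37]) cube([79, 17, 971]);
translate([899, 491, 37]) cube([79, 17, 971]);
translate([1027, 491, 37]) cube([79, 17, 971]);
translate([1155, 491, 37]) cube([79, 17, 971]);
translate([1283, 491, 37]) cube([79, 17, 971]);
translate([1411, 491, 37]) cube([79, 17, 971]);
translate([1539, 491, 37]) cube([79, 17, 971]);
translate([1667, 491, 37]) cube([79, 17, 971]);
translate([1795, 491, 37]) cube([79, 17, 971]);
translate([1923, 491, 37]) cube([79, 17, 971]);


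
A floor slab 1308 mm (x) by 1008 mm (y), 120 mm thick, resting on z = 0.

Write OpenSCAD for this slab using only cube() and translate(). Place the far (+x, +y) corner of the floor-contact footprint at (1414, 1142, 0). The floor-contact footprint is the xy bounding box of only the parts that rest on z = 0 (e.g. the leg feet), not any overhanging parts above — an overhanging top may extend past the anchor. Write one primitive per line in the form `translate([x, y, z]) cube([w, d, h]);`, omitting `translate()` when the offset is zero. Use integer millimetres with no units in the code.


translate([106, 134, 0]) cube([1308, 1008, 120]);


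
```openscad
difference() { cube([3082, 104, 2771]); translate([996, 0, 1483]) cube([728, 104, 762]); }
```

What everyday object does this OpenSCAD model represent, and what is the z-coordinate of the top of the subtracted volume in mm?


A wall with a window opening. The window head height is 2245 mm.

A wall with a rectangular opening subtracted — a window. Sill at z = 1483, opening 762 mm tall, so the head is at 1483 + 762 = 2245 mm.


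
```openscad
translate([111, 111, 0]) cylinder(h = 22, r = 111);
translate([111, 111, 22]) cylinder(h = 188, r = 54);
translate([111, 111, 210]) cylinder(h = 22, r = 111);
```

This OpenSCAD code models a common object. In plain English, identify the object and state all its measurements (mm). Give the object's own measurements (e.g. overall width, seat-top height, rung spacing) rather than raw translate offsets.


A spool: two coaxial disc flanges of radius 111 mm and thickness 22 mm, joined by a core cylinder of radius 54 mm and height 188 mm. The lower flange rests on z = 0 and the three cylinders share a vertical axis.


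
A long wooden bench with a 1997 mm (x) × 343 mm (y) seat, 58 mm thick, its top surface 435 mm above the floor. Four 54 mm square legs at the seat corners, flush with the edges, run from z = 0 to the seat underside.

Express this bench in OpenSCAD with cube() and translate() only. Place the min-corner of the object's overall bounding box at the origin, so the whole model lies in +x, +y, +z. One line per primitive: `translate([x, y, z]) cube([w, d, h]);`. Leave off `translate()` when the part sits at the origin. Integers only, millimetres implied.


// leg_h = 435 − 58 = 377
translate([0, 0, 377]) cube([1997, 343, 58]);
cube([54, 54, 377]);
translate([0, 289, 0]) cube([54, 54, 377]);
translate([1943, 0, 0]) cube([54, 54, 377]);
translate([1943, 289, 0]) cube([54, 54, 377]);


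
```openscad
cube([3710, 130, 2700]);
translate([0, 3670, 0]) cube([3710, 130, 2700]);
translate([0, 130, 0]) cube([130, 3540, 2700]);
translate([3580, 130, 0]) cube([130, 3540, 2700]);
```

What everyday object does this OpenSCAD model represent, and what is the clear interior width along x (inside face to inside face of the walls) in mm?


A house (or room) frame. The interior width is 3450 mm.

Four 2700 mm walls enclosing a rectangle with no floor or roof — a room or house frame. Outside width is 3710 mm and wall thickness is 130 mm, so the interior width is 3710 − 2 × 130 = 3450 mm.


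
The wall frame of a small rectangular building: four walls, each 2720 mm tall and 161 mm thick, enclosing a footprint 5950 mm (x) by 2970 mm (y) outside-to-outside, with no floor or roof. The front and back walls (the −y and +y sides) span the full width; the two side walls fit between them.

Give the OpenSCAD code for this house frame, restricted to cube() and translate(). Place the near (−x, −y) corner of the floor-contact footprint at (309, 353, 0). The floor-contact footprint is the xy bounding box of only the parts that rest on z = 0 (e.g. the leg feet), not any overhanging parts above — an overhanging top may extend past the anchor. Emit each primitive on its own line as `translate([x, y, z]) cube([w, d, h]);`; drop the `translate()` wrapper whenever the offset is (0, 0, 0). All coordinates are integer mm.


translate([309, 353, 0]) cube([5950, 161, 2720]);
translate([309, 3162, 0]) cube([5950, 161, 2720]);
translate([309, 514, 0]) cube([161, 2648, 2720]);
translate([6098, 514, 0]) cube([161, 2648, 2720]);


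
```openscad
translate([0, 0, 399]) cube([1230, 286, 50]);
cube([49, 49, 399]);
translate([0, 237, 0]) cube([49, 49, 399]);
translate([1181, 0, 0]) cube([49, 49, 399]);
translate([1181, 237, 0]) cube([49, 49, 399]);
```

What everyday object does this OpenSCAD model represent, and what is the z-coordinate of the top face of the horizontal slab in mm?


A bench. The seat-top height is 449 mm.

A long slab on four corner posts — a bench. The slab sits at z = 399 with thickness 50, so the top is 399 + 50 = 449 mm.


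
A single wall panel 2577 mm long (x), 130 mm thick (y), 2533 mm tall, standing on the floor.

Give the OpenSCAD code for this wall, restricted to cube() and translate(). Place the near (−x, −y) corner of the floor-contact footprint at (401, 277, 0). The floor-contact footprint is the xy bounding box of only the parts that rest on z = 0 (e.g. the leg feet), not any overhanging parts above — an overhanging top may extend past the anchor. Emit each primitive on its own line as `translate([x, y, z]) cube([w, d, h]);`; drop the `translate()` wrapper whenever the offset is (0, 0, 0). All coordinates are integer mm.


translate([401, 277, 0]) cube([2577, 130, 2533]);


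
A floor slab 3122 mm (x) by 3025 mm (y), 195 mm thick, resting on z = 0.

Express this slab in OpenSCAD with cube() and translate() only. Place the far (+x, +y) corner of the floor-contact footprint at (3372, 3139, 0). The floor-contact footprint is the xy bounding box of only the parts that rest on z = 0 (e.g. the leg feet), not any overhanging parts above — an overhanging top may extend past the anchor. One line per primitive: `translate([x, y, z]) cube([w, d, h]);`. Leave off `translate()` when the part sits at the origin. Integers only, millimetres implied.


translate([250, 114, 0]) cube([3122, 3025, 195]);


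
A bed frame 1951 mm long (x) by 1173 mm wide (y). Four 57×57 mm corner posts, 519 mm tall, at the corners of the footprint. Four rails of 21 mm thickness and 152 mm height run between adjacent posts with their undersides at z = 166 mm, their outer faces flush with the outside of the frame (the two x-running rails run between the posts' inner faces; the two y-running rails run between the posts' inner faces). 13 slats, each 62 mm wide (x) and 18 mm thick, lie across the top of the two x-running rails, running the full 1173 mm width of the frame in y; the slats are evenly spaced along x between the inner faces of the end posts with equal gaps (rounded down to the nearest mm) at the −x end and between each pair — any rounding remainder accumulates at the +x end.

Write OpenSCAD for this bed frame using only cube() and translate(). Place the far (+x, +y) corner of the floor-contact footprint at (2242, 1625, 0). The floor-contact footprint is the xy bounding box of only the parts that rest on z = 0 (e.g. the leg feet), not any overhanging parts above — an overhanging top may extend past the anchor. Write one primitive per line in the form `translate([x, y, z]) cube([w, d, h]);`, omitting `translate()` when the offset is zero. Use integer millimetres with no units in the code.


translate([291, 452, 0]) cube([57, 57, 519]);
translate([291, 1568, 0]) cube([57, 57, 519]);
translate([2185, 452, 0]) cube([57, 57, 519]);
translate([2185, 1568, 0]) cube([57, 57, 519]);
translate([348, 452, 166]) cube([1837, 21, 152]);
translate([348, 1604, 166]) cube([1837, 21, 152]);
translate([291, 509, 166]) cube([21, 1059, 152]);
translate([2221, 509, 166]) cube([21, 1059, 152]);
translate([421, 452, 318]) cube([62, 1173, 18]);
translate([556, 452, 318]) cube([62, 1173, 18]);
translate([691, 452, 318]) cube([62, 1173, 18]);
translate([826, 452, 318]) cube([62, 1173, 18]);
translate([961, 452, 318]) cube([62, 1173, 18]);
translate([1096, 452, 318]) cube([62, 1173, 18]);
translate([1231, 452, 318]) cube([62, 1173, 18]);
translate([1366, 452, 318]) cube([62, 1173, 18]);
translate([1501, 452, 318]) cube([62, 1173, 18]);
translate([1636, 452, 318]) cube([62, 1173, 18]);
translate([1771, 452, 318]) cube([62, 1173, 18]);
translate([1906, 452, 318]) cube([62, 1173, 18]);
translate([2041, 452, 318]) cube([62, 1173, 18]);
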